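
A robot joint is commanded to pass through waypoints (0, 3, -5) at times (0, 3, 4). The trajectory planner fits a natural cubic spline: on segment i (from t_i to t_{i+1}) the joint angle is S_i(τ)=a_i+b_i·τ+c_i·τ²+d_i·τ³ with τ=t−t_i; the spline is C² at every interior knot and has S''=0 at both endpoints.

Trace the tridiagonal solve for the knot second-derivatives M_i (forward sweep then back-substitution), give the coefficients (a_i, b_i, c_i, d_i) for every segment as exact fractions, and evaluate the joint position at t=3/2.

  seg 0: a=0 b=35/8 c=0 d=-3/8
  seg 1: a=3 b=-23/4 c=-27/8 d=9/8
S(3/2) = 339/64

Δ: Δ0=1, Δ1=-8
row 1: diag=8, rhs=-54; c'=1/8, d'=-27/4
back: M1=-27/4
M: M0=0, M1=-27/4, M2=0
seg 0: a=0, c=M0/2=0, d=(M1−M0)/(6·3)=-3/8, b=Δ0−h0·(2M0+M1)/6=35/8
seg 1: a=3, c=M1/2=-27/8, d=(M2−M1)/(6·1)=9/8, b=Δ1−h1·(2M1+M2)/6=-23/4
t_q=3/2 → seg 0, τ=3/2; S=0+35/8·τ+0·τ²+-3/8·τ³=339/64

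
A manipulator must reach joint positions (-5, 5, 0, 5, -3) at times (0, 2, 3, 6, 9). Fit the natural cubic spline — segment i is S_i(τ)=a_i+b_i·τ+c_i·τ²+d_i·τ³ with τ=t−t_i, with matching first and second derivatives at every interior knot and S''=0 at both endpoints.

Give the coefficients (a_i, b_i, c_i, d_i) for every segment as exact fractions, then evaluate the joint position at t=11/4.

Δ: Δ0=5, Δ1=-5, Δ2=5/3, Δ3=-8/3
row 1: diag=6, rhs=-60; c'=1/6, d'=-10
row 2: denom=8−1·1/6=47/6; d'=(40−1·-10)/(47/6)=300/47
row 3: denom=12−3·18/47=510/47; d'=(-26−3·300/47)/(510/47)=-1061/255
back: M3=-1061/255
back: M2=300/47−18/47·-1061/255=678/85
back: M1=-10−1/6·678/85=-963/85
M: M0=0, M1=-963/85, M2=678/85, M3=-1061/255, M4=0
seg 0: a=-5, c=M0/2=0, d=(M1−M0)/(6·2)=-321/340, b=Δ0−h0·(2M0+M1)/6=746/85
seg 1: a=5, c=M1/2=-963/170, d=(M2−M1)/(6·1)=547/170, b=Δ1−h1·(2M1+M2)/6=-217/85
seg 2: a=0, c=M2/2=339/85, d=(M3−M2)/(6·3)=-619/918, b=Δ2−h2·(2M2+M3)/6=-719/170
seg 3: a=5, c=M3/2=-1061/510, d=(M4−M3)/(6·3)=1061/4590, b=Δ3−h3·(2M3+M4)/6=127/85
t_q=11/4 → seg 1, τ=3/4; S=5+-217/85·τ+-963/170·τ²+547/170·τ³=13669/10880

  seg 0: a=-5 b=746/85 c=0 d=-321/340
  seg 1: a=5 b=-217/85 c=-963/170 d=547/170
  seg 2: a=0 b=-719/170 c=339/85 d=-619/918
  seg 3: a=5 b=127/85 c=-1061/510 d=1061/4590
S(11/4) = 13669/10880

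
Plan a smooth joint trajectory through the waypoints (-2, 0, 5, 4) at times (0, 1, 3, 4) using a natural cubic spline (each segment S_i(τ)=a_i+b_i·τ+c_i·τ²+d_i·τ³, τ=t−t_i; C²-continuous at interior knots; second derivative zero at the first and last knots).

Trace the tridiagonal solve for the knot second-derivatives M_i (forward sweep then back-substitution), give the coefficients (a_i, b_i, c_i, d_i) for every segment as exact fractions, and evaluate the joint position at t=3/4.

Δ: Δ0=2, Δ1=5/2, Δ2=-1
row 1: diag=6, rhs=3; c'=1/3, d'=1/2
row 2: denom=6−2·1/3=16/3; d'=(-21−2·1/2)/(16/3)=-33/8
back: M2=-33/8
back: M1=1/2−1/3·-33/8=15/8
M: M0=0, M1=15/8, M2=-33/8, M3=0
seg 0: a=-2, c=M0/2=0, d=(M1−M0)/(6·1)=5/16, b=Δ0−h0·(2M0+M1)/6=27/16
seg 1: a=0, c=M1/2=15/16, d=(M2−M1)/(6·2)=-1/2, b=Δ1−h1·(2M1+M2)/6=21/8
seg 2: a=5, c=M2/2=-33/16, d=(M3−M2)/(6·1)=11/16, b=Δ2−h2·(2M2+M3)/6=3/8
t_q=3/4 → seg 0, τ=3/4; S=-2+27/16·τ+0·τ²+5/16·τ³=-617/1024

  seg 0: a=-2 b=27/16 c=0 d=5/16
  seg 1: a=0 b=21/8 c=15/16 d=-1/2
  seg 2: a=5 b=3/8 c=-33/16 d=11/16
S(3/4) = -617/1024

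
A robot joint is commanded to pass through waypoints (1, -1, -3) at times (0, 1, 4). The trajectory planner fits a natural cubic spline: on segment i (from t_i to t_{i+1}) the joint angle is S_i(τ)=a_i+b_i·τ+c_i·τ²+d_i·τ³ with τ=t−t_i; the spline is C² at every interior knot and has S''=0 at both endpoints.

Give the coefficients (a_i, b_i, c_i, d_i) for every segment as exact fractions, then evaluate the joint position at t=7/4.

  seg 0: a=1 b=-13/6 c=0 d=1/6
  seg 1: a=-1 b=-5/3 c=1/2 d=-1/18
S(7/4) = -255/128

Δ: Δ0=-2, Δ1=-2/3
row 1: diag=8, rhs=8; c'=3/8, d'=1
back: M1=1
M: M0=0, M1=1, M2=0
seg 0: a=1, c=M0/2=0, d=(M1−M0)/(6·1)=1/6, b=Δ0−h0·(2M0+M1)/6=-13/6
seg 1: a=-1, c=M1/2=1/2, d=(M2−M1)/(6·3)=-1/18, b=Δ1−h1·(2M1+M2)/6=-5/3
t_q=7/4 → seg 1, τ=3/4; S=-1+-5/3·τ+1/2·τ²+-1/18·τ³=-255/128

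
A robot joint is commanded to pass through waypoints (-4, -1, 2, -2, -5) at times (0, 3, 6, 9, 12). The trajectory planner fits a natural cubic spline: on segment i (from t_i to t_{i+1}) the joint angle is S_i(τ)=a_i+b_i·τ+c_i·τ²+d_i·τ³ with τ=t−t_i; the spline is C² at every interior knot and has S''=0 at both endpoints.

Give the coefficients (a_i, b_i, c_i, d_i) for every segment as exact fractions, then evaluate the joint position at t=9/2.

  seg 0: a=-4 b=139/168 c=0 d=29/1512
  seg 1: a=-1 b=113/84 c=29/168 d=-145/1512
  seg 2: a=2 b=-5/24 c=-29/42 d=53/504
  seg 3: a=-2 b=-127/84 c=43/168 d=-43/1512
S(9/2) = 485/448

Δ: Δ0=1, Δ1=1, Δ2=-4/3, Δ3=-1
row 1: diag=12, rhs=0; c'=1/4, d'=0
row 2: denom=12−3·1/4=45/4; d'=(-14−3·0)/(45/4)=-56/45
row 3: denom=12−3·4/15=56/5; d'=(2−3·-56/45)/(56/5)=43/84
back: M3=43/84
back: M2=-56/45−4/15·43/84=-29/21
back: M1=0−1/4·-29/21=29/84
M: M0=0, M1=29/84, M2=-29/21, M3=43/84, M4=0
seg 0: a=-4, c=M0/2=0, d=(M1−M0)/(6·3)=29/1512, b=Δ0−h0·(2M0+M1)/6=139/168
seg 1: a=-1, c=M1/2=29/168, d=(M2−M1)/(6·3)=-145/1512, b=Δ1−h1·(2M1+M2)/6=113/84
seg 2: a=2, c=M2/2=-29/42, d=(M3−M2)/(6·3)=53/504, b=Δ2−h2·(2M2+M3)/6=-5/24
seg 3: a=-2, c=M3/2=43/168, d=(M4−M3)/(6·3)=-43/1512, b=Δ3−h3·(2M3+M4)/6=-127/84
t_q=9/2 → seg 1, τ=3/2; S=-1+113/84·τ+29/168·τ²+-145/1512·τ³=485/448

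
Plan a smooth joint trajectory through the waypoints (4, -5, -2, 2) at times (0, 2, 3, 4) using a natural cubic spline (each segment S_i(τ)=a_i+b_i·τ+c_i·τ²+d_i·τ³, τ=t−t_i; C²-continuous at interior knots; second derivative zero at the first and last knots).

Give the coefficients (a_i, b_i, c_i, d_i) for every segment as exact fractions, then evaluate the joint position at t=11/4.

  seg 0: a=4 b=-323/46 c=0 d=29/46
  seg 1: a=-5 b=25/46 c=87/23 d=-61/46
  seg 2: a=-2 b=95/23 c=-9/46 d=3/46
S(11/4) = -8903/2944

Δ: Δ0=-9/2, Δ1=3, Δ2=4
row 1: diag=6, rhs=45; c'=1/6, d'=15/2
row 2: denom=4−1·1/6=23/6; d'=(6−1·15/2)/(23/6)=-9/23
back: M2=-9/23
back: M1=15/2−1/6·-9/23=174/23
M: M0=0, M1=174/23, M2=-9/23, M3=0
seg 0: a=4, c=M0/2=0, d=(M1−M0)/(6·2)=29/46, b=Δ0−h0·(2M0+M1)/6=-323/46
seg 1: a=-5, c=M1/2=87/23, d=(M2−M1)/(6·1)=-61/46, b=Δ1−h1·(2M1+M2)/6=25/46
seg 2: a=-2, c=M2/2=-9/46, d=(M3−M2)/(6·1)=3/46, b=Δ2−h2·(2M2+M3)/6=95/23
t_q=11/4 → seg 1, τ=3/4; S=-5+25/46·τ+87/23·τ²+-61/46·τ³=-8903/2944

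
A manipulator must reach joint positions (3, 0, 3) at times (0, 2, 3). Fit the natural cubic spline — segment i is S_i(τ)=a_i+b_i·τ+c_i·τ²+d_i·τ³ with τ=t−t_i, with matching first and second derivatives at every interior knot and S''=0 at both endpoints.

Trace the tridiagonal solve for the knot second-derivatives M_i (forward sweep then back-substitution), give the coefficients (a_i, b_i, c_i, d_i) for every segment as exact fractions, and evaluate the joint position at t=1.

Δ: Δ0=-3/2, Δ1=3
row 1: diag=6, rhs=27; c'=1/6, d'=9/2
back: M1=9/2
M: M0=0, M1=9/2, M2=0
seg 0: a=3, c=M0/2=0, d=(M1−M0)/(6·2)=3/8, b=Δ0−h0·(2M0+M1)/6=-3
seg 1: a=0, c=M1/2=9/4, d=(M2−M1)/(6·1)=-3/4, b=Δ1−h1·(2M1+M2)/6=3/2
t_q=1 → seg 0, τ=1; S=3+-3·τ+0·τ²+3/8·τ³=3/8

  seg 0: a=3 b=-3 c=0 d=3/8
  seg 1: a=0 b=3/2 c=9/4 d=-3/4
S(1) = 3/8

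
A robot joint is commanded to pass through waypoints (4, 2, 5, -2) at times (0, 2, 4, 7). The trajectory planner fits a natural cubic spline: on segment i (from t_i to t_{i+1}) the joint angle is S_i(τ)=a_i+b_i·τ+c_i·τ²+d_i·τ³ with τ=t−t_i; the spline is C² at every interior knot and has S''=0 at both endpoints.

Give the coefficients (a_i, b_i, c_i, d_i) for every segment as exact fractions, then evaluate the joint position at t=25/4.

  seg 0: a=4 b=-106/57 c=0 d=49/228
  seg 1: a=2 b=41/57 c=49/38 d=-205/456
  seg 2: a=5 b=55/114 c=-107/76 d=107/684
S(25/4) = 3599/4864

Δ: Δ0=-1, Δ1=3/2, Δ2=-7/3
row 1: diag=8, rhs=15; c'=1/4, d'=15/8
row 2: denom=10−2·1/4=19/2; d'=(-23−2·15/8)/(19/2)=-107/38
back: M2=-107/38
back: M1=15/8−1/4·-107/38=49/19
M: M0=0, M1=49/19, M2=-107/38, M3=0
seg 0: a=4, c=M0/2=0, d=(M1−M0)/(6·2)=49/228, b=Δ0−h0·(2M0+M1)/6=-106/57
seg 1: a=2, c=M1/2=49/38, d=(M2−M1)/(6·2)=-205/456, b=Δ1−h1·(2M1+M2)/6=41/57
seg 2: a=5, c=M2/2=-107/76, d=(M3−M2)/(6·3)=107/684, b=Δ2−h2·(2M2+M3)/6=55/114
t_q=25/4 → seg 2, τ=9/4; S=5+55/114·τ+-107/76·τ²+107/684·τ³=3599/4864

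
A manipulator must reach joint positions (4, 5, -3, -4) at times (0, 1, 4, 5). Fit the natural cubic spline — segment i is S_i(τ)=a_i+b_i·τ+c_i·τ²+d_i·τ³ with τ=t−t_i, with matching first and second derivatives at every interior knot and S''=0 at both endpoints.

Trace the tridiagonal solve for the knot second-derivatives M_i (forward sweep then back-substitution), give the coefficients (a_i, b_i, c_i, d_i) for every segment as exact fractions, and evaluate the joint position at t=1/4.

Δ: Δ0=1, Δ1=-8/3, Δ2=-1
row 1: diag=8, rhs=-22; c'=3/8, d'=-11/4
row 2: denom=8−3·3/8=55/8; d'=(10−3·-11/4)/(55/8)=146/55
back: M2=146/55
back: M1=-11/4−3/8·146/55=-206/55
M: M0=0, M1=-206/55, M2=146/55, M3=0
seg 0: a=4, c=M0/2=0, d=(M1−M0)/(6·1)=-103/165, b=Δ0−h0·(2M0+M1)/6=268/165
seg 1: a=5, c=M1/2=-103/55, d=(M2−M1)/(6·3)=16/45, b=Δ1−h1·(2M1+M2)/6=-41/165
seg 2: a=-3, c=M2/2=73/55, d=(M3−M2)/(6·1)=-73/165, b=Δ2−h2·(2M2+M3)/6=-311/165
t_q=1/4 → seg 0, τ=1/4; S=4+268/165·τ+0·τ²+-103/165·τ³=3095/704

  seg 0: a=4 b=268/165 c=0 d=-103/165
  seg 1: a=5 b=-41/165 c=-103/55 d=16/45
  seg 2: a=-3 b=-311/165 c=73/55 d=-73/165
S(1/4) = 3095/704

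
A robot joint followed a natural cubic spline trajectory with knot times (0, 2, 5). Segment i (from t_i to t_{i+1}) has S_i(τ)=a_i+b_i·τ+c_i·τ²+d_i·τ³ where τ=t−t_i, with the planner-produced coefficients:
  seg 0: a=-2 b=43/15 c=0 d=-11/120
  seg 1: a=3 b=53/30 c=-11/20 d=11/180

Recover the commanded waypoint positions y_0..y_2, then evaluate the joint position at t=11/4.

y_0=-2 y_1=3 y_2=5
S(11/4) = 5173/1280

y_0 = S_0(0) = a_0 = -2
y_1 = S_1(0) = a_1 = 3
y_2 = S_1(3) = 5
t_q=11/4 is in segment 1 (τ=3/4); S_1(τ)=5173/1280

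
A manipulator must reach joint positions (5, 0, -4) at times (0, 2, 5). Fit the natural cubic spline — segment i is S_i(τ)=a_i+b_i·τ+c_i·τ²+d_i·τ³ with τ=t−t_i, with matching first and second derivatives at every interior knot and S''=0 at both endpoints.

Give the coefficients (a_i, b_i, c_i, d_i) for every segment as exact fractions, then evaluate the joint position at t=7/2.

Δ: Δ0=-5/2, Δ1=-4/3
row 1: diag=10, rhs=7; c'=3/10, d'=7/10
back: M1=7/10
M: M0=0, M1=7/10, M2=0
seg 0: a=5, c=M0/2=0, d=(M1−M0)/(6·2)=7/120, b=Δ0−h0·(2M0+M1)/6=-41/15
seg 1: a=0, c=M1/2=7/20, d=(M2−M1)/(6·3)=-7/180, b=Δ1−h1·(2M1+M2)/6=-61/30
t_q=7/2 → seg 1, τ=3/2; S=0+-61/30·τ+7/20·τ²+-7/180·τ³=-383/160

  seg 0: a=5 b=-41/15 c=0 d=7/120
  seg 1: a=0 b=-61/30 c=7/20 d=-7/180
S(7/2) = -383/160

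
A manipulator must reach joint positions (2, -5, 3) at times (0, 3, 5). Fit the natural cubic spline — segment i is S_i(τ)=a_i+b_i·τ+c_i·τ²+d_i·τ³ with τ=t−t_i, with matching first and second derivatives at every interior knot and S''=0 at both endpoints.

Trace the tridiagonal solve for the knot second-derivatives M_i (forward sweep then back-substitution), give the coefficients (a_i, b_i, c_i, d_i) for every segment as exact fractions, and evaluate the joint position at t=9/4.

Δ: Δ0=-7/3, Δ1=4
row 1: diag=10, rhs=38; c'=1/5, d'=19/5
back: M1=19/5
M: M0=0, M1=19/5, M2=0
seg 0: a=2, c=M0/2=0, d=(M1−M0)/(6·3)=19/90, b=Δ0−h0·(2M0+M1)/6=-127/30
seg 1: a=-5, c=M1/2=19/10, d=(M2−M1)/(6·2)=-19/60, b=Δ1−h1·(2M1+M2)/6=22/15
t_q=9/4 → seg 0, τ=9/4; S=2+-127/30·τ+0·τ²+19/90·τ³=-3277/640

  seg 0: a=2 b=-127/30 c=0 d=19/90
  seg 1: a=-5 b=22/15 c=19/10 d=-19/60
S(9/4) = -3277/640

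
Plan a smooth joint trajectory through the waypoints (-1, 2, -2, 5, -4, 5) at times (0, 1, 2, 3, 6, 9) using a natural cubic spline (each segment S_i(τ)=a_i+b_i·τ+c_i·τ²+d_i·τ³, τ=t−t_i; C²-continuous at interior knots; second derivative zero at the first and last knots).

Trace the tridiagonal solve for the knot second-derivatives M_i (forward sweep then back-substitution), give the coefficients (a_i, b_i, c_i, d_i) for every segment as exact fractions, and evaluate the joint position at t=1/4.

  seg 0: a=-1 b=2406/419 c=0 d=-1149/419
  seg 1: a=2 b=-1041/419 c=-3447/419 d=2812/419
  seg 2: a=-2 b=501/419 c=4989/419 d=-2557/419
  seg 3: a=5 b=2808/419 c=-2682/419 d=1327/1257
  seg 4: a=-4 b=-1341/419 c=1299/419 d=-433/1257
S(1/4) = 10531/26816

Δ: Δ0=3, Δ1=-4, Δ2=7, Δ3=-3, Δ4=3
row 1: diag=4, rhs=-42; c'=1/4, d'=-21/2
row 2: denom=4−1·1/4=15/4; d'=(66−1·-21/2)/(15/4)=102/5
row 3: denom=8−1·4/15=116/15; d'=(-60−1·102/5)/(116/15)=-603/58
row 4: denom=12−3·45/116=1257/116; d'=(36−3·-603/58)/(1257/116)=2598/419
back: M4=2598/419
back: M3=-603/58−45/116·2598/419=-5364/419
back: M2=102/5−4/15·-5364/419=9978/419
back: M1=-21/2−1/4·9978/419=-6894/419
M: M0=0, M1=-6894/419, M2=9978/419, M3=-5364/419, M4=2598/419, M5=0
seg 0: a=-1, c=M0/2=0, d=(M1−M0)/(6·1)=-1149/419, b=Δ0−h0·(2M0+M1)/6=2406/419
seg 1: a=2, c=M1/2=-3447/419, d=(M2−M1)/(6·1)=2812/419, b=Δ1−h1·(2M1+M2)/6=-1041/419
seg 2: a=-2, c=M2/2=4989/419, d=(M3−M2)/(6·1)=-2557/419, b=Δ2−h2·(2M2+M3)/6=501/419
seg 3: a=5, c=M3/2=-2682/419, d=(M4−M3)/(6·3)=1327/1257, b=Δ3−h3·(2M3+M4)/6=2808/419
seg 4: a=-4, c=M4/2=1299/419, d=(M5−M4)/(6·3)=-433/1257, b=Δ4−h4·(2M4+M5)/6=-1341/419
t_q=1/4 → seg 0, τ=1/4; S=-1+2406/419·τ+0·τ²+-1149/419·τ³=10531/26816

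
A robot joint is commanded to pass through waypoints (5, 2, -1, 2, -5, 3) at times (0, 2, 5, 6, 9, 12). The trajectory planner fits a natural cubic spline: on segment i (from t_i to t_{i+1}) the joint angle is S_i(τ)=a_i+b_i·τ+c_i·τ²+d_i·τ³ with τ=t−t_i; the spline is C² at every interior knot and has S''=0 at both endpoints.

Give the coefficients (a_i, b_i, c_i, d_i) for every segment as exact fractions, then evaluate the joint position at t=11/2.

Δ: Δ0=-3/2, Δ1=-1, Δ2=3, Δ3=-7/3, Δ4=8/3
row 1: diag=10, rhs=3; c'=3/10, d'=3/10
row 2: denom=8−3·3/10=71/10; d'=(24−3·3/10)/(71/10)=231/71
row 3: denom=8−1·10/71=558/71; d'=(-32−1·231/71)/(558/71)=-2503/558
row 4: denom=12−3·71/186=673/62; d'=(30−3·-2503/558)/(673/62)=8083/2019
back: M4=8083/2019
back: M3=-2503/558−71/186·8083/2019=-12142/2019
back: M2=231/71−10/71·-12142/2019=8279/2019
back: M1=3/10−3/10·8279/2019=-626/673
M: M0=0, M1=-626/673, M2=8279/2019, M3=-12142/2019, M4=8083/2019, M5=0
seg 0: a=5, c=M0/2=0, d=(M1−M0)/(6·2)=-313/4038, b=Δ0−h0·(2M0+M1)/6=-4805/4038
seg 1: a=2, c=M1/2=-313/673, d=(M2−M1)/(6·3)=10157/36342, b=Δ1−h1·(2M1+M2)/6=-8561/4038
seg 2: a=-1, c=M2/2=8279/4038, d=(M3−M2)/(6·1)=-2269/1346, b=Δ2−h2·(2M2+M3)/6=5321/2019
seg 3: a=2, c=M3/2=-6071/2019, d=(M4−M3)/(6·3)=20225/36342, b=Δ3−h3·(2M3+M4)/6=6779/4038
seg 4: a=-5, c=M4/2=8083/4038, d=(M5−M4)/(6·3)=-8083/36342, b=Δ4−h4·(2M4+M5)/6=-2699/2019
t_q=11/2 → seg 2, τ=1/2; S=-1+5321/2019·τ+8279/4038·τ²+-2269/1346·τ³=20015/32304

  seg 0: a=5 b=-4805/4038 c=0 d=-313/4038
  seg 1: a=2 b=-8561/4038 c=-313/673 d=10157/36342
  seg 2: a=-1 b=5321/2019 c=8279/4038 d=-2269/1346
  seg 3: a=2 b=6779/4038 c=-6071/2019 d=20225/36342
  seg 4: a=-5 b=-2699/2019 c=8083/4038 d=-8083/36342
S(11/2) = 20015/32304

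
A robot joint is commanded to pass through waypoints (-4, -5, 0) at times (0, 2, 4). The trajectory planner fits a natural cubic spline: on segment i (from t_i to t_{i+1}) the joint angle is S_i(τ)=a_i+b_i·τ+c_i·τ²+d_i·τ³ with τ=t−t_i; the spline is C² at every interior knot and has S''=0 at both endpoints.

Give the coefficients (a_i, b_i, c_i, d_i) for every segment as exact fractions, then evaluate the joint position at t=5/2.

Δ: Δ0=-1/2, Δ1=5/2
row 1: diag=8, rhs=18; c'=1/4, d'=9/4
back: M1=9/4
M: M0=0, M1=9/4, M2=0
seg 0: a=-4, c=M0/2=0, d=(M1−M0)/(6·2)=3/16, b=Δ0−h0·(2M0+M1)/6=-5/4
seg 1: a=-5, c=M1/2=9/8, d=(M2−M1)/(6·2)=-3/16, b=Δ1−h1·(2M1+M2)/6=1
t_q=5/2 → seg 1, τ=1/2; S=-5+1·τ+9/8·τ²+-3/16·τ³=-543/128

  seg 0: a=-4 b=-5/4 c=0 d=3/16
  seg 1: a=-5 b=1 c=9/8 d=-3/16
S(5/2) = -543/128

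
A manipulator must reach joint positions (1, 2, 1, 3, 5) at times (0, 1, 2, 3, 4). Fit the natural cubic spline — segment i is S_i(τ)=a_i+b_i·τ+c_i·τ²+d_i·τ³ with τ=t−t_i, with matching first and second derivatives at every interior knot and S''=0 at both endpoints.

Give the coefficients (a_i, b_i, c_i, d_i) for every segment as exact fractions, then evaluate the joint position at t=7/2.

  seg 0: a=1 b=7/4 c=0 d=-3/4
  seg 1: a=2 b=-1/2 c=-9/4 d=7/4
  seg 2: a=1 b=1/4 c=3 d=-5/4
  seg 3: a=3 b=5/2 c=-3/4 d=1/4
S(7/2) = 131/32

Δ: Δ0=1, Δ1=-1, Δ2=2, Δ3=2
row 1: diag=4, rhs=-12; c'=1/4, d'=-3
row 2: denom=4−1·1/4=15/4; d'=(18−1·-3)/(15/4)=28/5
row 3: denom=4−1·4/15=56/15; d'=(0−1·28/5)/(56/15)=-3/2
back: M3=-3/2
back: M2=28/5−4/15·-3/2=6
back: M1=-3−1/4·6=-9/2
M: M0=0, M1=-9/2, M2=6, M3=-3/2, M4=0
seg 0: a=1, c=M0/2=0, d=(M1−M0)/(6·1)=-3/4, b=Δ0−h0·(2M0+M1)/6=7/4
seg 1: a=2, c=M1/2=-9/4, d=(M2−M1)/(6·1)=7/4, b=Δ1−h1·(2M1+M2)/6=-1/2
seg 2: a=1, c=M2/2=3, d=(M3−M2)/(6·1)=-5/4, b=Δ2−h2·(2M2+M3)/6=1/4
seg 3: a=3, c=M3/2=-3/4, d=(M4−M3)/(6·1)=1/4, b=Δ3−h3·(2M3+M4)/6=5/2
t_q=7/2 → seg 3, τ=1/2; S=3+5/2·τ+-3/4·τ²+1/4·τ³=131/32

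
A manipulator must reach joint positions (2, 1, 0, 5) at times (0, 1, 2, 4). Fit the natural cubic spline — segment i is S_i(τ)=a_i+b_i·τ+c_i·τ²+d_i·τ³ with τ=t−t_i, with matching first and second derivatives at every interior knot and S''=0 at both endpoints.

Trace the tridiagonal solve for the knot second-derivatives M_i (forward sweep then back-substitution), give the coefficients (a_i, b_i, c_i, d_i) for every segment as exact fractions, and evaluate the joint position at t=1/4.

Δ: Δ0=-1, Δ1=-1, Δ2=5/2
row 1: diag=4, rhs=0; c'=1/4, d'=0
row 2: denom=6−1·1/4=23/4; d'=(21−1·0)/(23/4)=84/23
back: M2=84/23
back: M1=0−1/4·84/23=-21/23
M: M0=0, M1=-21/23, M2=84/23, M3=0
seg 0: a=2, c=M0/2=0, d=(M1−M0)/(6·1)=-7/46, b=Δ0−h0·(2M0+M1)/6=-39/46
seg 1: a=1, c=M1/2=-21/46, d=(M2−M1)/(6·1)=35/46, b=Δ1−h1·(2M1+M2)/6=-30/23
seg 2: a=0, c=M2/2=42/23, d=(M3−M2)/(6·2)=-7/23, b=Δ2−h2·(2M2+M3)/6=3/46
t_q=1/4 → seg 0, τ=1/4; S=2+-39/46·τ+0·τ²+-7/46·τ³=5257/2944

  seg 0: a=2 b=-39/46 c=0 d=-7/46
  seg 1: a=1 b=-30/23 c=-21/46 d=35/46
  seg 2: a=0 b=3/46 c=42/23 d=-7/23
S(1/4) = 5257/2944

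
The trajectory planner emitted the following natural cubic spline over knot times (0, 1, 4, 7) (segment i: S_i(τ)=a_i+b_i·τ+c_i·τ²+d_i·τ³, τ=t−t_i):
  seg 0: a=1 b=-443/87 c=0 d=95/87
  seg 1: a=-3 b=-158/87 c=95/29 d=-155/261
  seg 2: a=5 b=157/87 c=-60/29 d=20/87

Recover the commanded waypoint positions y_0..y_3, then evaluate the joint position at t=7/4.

y_0 = S_0(0) = a_0 = 1
y_1 = S_1(0) = a_1 = -3
y_2 = S_2(0) = a_2 = 5
y_3 = S_2(3) = -2
t_q=7/4 is in segment 1 (τ=3/4); S_1(τ)=-5141/1856

y_0=1 y_1=-3 y_2=5 y_3=-2
S(7/4) = -5141/1856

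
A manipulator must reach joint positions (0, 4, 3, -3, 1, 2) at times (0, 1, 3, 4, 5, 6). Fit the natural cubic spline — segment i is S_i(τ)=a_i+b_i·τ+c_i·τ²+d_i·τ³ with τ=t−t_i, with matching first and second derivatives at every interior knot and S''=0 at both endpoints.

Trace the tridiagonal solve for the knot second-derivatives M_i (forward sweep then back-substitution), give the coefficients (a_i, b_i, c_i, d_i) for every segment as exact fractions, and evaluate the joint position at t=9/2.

  seg 0: a=0 b=245/57 c=0 d=-17/57
  seg 1: a=4 b=194/57 c=-17/19 d=-241/456
  seg 2: a=3 b=-743/114 c=-309/76 d=55/12
  seg 3: a=-3 b=-205/228 c=184/19 d=-1091/228
  seg 4: a=1 b=469/114 c=-355/76 d=355/228
S(9/2) = -989/608

Δ: Δ0=4, Δ1=-1/2, Δ2=-6, Δ3=4, Δ4=1
row 1: diag=6, rhs=-27; c'=1/3, d'=-9/2
row 2: denom=6−2·1/3=16/3; d'=(-33−2·-9/2)/(16/3)=-9/2
row 3: denom=4−1·3/16=61/16; d'=(60−1·-9/2)/(61/16)=1032/61
row 4: denom=4−1·16/61=228/61; d'=(-18−1·1032/61)/(228/61)=-355/38
back: M4=-355/38
back: M3=1032/61−16/61·-355/38=368/19
back: M2=-9/2−3/16·368/19=-309/38
back: M1=-9/2−1/3·-309/38=-34/19
M: M0=0, M1=-34/19, M2=-309/38, M3=368/19, M4=-355/38, M5=0
seg 0: a=0, c=M0/2=0, d=(M1−M0)/(6·1)=-17/57, b=Δ0−h0·(2M0+M1)/6=245/57
seg 1: a=4, c=M1/2=-17/19, d=(M2−M1)/(6·2)=-241/456, b=Δ1−h1·(2M1+M2)/6=194/57
seg 2: a=3, c=M2/2=-309/76, d=(M3−M2)/(6·1)=55/12, b=Δ2−h2·(2M2+M3)/6=-743/114
seg 3: a=-3, c=M3/2=184/19, d=(M4−M3)/(6·1)=-1091/228, b=Δ3−h3·(2M3+M4)/6=-205/228
seg 4: a=1, c=M4/2=-355/76, d=(M5−M4)/(6·1)=355/228, b=Δ4−h4·(2M4+M5)/6=469/114
t_q=9/2 → seg 3, τ=1/2; S=-3+-205/228·τ+184/19·τ²+-1091/228·τ³=-989/608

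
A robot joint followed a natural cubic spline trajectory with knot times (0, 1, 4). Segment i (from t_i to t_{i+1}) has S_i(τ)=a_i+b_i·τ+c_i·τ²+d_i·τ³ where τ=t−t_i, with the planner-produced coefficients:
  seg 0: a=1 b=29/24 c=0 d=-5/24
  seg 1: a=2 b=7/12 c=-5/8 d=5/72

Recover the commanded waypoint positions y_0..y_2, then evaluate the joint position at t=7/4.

y_0=1 y_1=2 y_2=0
S(7/4) = 1083/512

y_0 = S_0(0) = a_0 = 1
y_1 = S_1(0) = a_1 = 2
y_2 = S_1(3) = 0
t_q=7/4 is in segment 1 (τ=3/4); S_1(τ)=1083/512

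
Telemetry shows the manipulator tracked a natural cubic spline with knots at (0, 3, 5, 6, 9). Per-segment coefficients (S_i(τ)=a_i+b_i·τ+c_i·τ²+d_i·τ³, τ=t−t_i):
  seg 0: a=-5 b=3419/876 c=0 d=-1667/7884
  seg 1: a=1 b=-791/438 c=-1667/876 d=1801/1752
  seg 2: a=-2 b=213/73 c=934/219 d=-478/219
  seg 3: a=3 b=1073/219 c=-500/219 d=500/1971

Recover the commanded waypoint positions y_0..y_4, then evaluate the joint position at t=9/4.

y_0=-5 y_1=1 y_2=-2 y_3=3 y_4=4
S(9/4) = 25663/18688

y_0 = S_0(0) = a_0 = -5
y_1 = S_1(0) = a_1 = 1
y_2 = S_2(0) = a_2 = -2
y_3 = S_3(0) = a_3 = 3
y_4 = S_3(3) = 4
t_q=9/4 is in segment 0 (τ=9/4); S_0(τ)=25663/18688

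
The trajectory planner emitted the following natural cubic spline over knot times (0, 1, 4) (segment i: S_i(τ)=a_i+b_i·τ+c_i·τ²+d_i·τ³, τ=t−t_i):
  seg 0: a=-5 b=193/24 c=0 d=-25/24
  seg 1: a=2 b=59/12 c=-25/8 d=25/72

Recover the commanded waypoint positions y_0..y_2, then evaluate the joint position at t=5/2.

y_0 = S_0(0) = a_0 = -5
y_1 = S_1(0) = a_1 = 2
y_2 = S_1(3) = -2
t_q=5/2 is in segment 1 (τ=3/2); S_1(τ)=225/64

y_0=-5 y_1=2 y_2=-2
S(5/2) = 225/64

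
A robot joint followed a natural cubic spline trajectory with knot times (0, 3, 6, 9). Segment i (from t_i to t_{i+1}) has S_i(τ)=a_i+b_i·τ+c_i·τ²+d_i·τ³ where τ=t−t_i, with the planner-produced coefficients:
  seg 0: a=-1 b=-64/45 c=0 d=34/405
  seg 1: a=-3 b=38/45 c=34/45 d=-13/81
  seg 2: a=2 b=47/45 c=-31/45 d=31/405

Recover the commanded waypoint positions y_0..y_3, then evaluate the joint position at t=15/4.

y_0 = S_0(0) = a_0 = -1
y_1 = S_1(0) = a_1 = -3
y_2 = S_2(0) = a_2 = 2
y_3 = S_2(3) = 1
t_q=15/4 is in segment 1 (τ=3/4); S_1(τ)=-643/320

y_0=-1 y_1=-3 y_2=2 y_3=1
S(15/4) = -643/320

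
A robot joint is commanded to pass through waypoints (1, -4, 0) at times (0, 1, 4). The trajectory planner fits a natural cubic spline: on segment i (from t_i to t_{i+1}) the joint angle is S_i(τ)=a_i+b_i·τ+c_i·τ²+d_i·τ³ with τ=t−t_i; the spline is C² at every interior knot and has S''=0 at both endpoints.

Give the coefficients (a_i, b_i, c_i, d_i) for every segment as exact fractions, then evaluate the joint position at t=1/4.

  seg 0: a=1 b=-139/24 c=0 d=19/24
  seg 1: a=-4 b=-41/12 c=19/8 d=-19/72
S(1/4) = -223/512

Δ: Δ0=-5, Δ1=4/3
row 1: diag=8, rhs=38; c'=3/8, d'=19/4
back: M1=19/4
M: M0=0, M1=19/4, M2=0
seg 0: a=1, c=M0/2=0, d=(M1−M0)/(6·1)=19/24, b=Δ0−h0·(2M0+M1)/6=-139/24
seg 1: a=-4, c=M1/2=19/8, d=(M2−M1)/(6·3)=-19/72, b=Δ1−h1·(2M1+M2)/6=-41/12
t_q=1/4 → seg 0, τ=1/4; S=1+-139/24·τ+0·τ²+19/24·τ³=-223/512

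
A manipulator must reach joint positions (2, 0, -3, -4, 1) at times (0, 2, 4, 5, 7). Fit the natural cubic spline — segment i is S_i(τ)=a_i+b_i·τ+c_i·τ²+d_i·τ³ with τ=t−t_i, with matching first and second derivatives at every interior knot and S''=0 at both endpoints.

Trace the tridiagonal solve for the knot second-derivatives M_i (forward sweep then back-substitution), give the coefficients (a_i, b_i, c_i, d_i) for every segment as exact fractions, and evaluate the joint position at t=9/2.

Δ: Δ0=-1, Δ1=-3/2, Δ2=-1, Δ3=5/2
row 1: diag=8, rhs=-3; c'=1/4, d'=-3/8
row 2: denom=6−2·1/4=11/2; d'=(3−2·-3/8)/(11/2)=15/22
row 3: denom=6−1·2/11=64/11; d'=(21−1·15/22)/(64/11)=447/128
back: M3=447/128
back: M2=15/22−2/11·447/128=3/64
back: M1=-3/8−1/4·3/64=-99/256
M: M0=0, M1=-99/256, M2=3/64, M3=447/128, M4=0
seg 0: a=2, c=M0/2=0, d=(M1−M0)/(6·2)=-33/1024, b=Δ0−h0·(2M0+M1)/6=-223/256
seg 1: a=0, c=M1/2=-99/512, d=(M2−M1)/(6·2)=37/1024, b=Δ1−h1·(2M1+M2)/6=-161/128
seg 2: a=-3, c=M2/2=3/128, d=(M3−M2)/(6·1)=147/256, b=Δ2−h2·(2M2+M3)/6=-409/256
seg 3: a=-4, c=M3/2=447/256, d=(M4−M3)/(6·2)=-149/512, b=Δ3−h3·(2M3+M4)/6=11/64
t_q=9/2 → seg 2, τ=1/2; S=-3+-409/256·τ+3/128·τ²+147/256·τ³=-7621/2048

  seg 0: a=2 b=-223/256 c=0 d=-33/1024
  seg 1: a=0 b=-161/128 c=-99/512 d=37/1024
  seg 2: a=-3 b=-409/256 c=3/128 d=147/256
  seg 3: a=-4 b=11/64 c=447/256 d=-149/512
S(9/2) = -7621/2048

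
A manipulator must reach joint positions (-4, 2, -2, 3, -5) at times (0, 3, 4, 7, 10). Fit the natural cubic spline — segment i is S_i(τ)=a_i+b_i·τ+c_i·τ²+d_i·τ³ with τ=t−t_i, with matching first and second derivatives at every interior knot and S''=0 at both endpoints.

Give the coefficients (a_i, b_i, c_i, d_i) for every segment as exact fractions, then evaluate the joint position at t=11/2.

Δ: Δ0=2, Δ1=-4, Δ2=5/3, Δ3=-8/3
row 1: diag=8, rhs=-36; c'=1/8, d'=-9/2
row 2: denom=8−1·1/8=63/8; d'=(34−1·-9/2)/(63/8)=44/9
row 3: denom=12−3·8/21=76/7; d'=(-26−3·44/9)/(76/7)=-427/114
back: M3=-427/114
back: M2=44/9−8/21·-427/114=120/19
back: M1=-9/2−1/8·120/19=-201/38
M: M0=0, M1=-201/38, M2=120/19, M3=-427/114, M4=0
seg 0: a=-4, c=M0/2=0, d=(M1−M0)/(6·3)=-67/228, b=Δ0−h0·(2M0+M1)/6=353/76
seg 1: a=2, c=M1/2=-201/76, d=(M2−M1)/(6·1)=147/76, b=Δ1−h1·(2M1+M2)/6=-125/38
seg 2: a=-2, c=M2/2=60/19, d=(M3−M2)/(6·3)=-1147/2052, b=Δ2−h2·(2M2+M3)/6=-211/76
seg 3: a=3, c=M3/2=-427/228, d=(M4−M3)/(6·3)=427/2052, b=Δ3−h3·(2M3+M4)/6=41/38
t_q=11/2 → seg 2, τ=3/2; S=-2+-211/76·τ+60/19·τ²+-1147/2052·τ³=-575/608

  seg 0: a=-4 b=353/76 c=0 d=-67/228
  seg 1: a=2 b=-125/38 c=-201/76 d=147/76
  seg 2: a=-2 b=-211/76 c=60/19 d=-1147/2052
  seg 3: a=3 b=41/38 c=-427/228 d=427/2052
S(11/2) = -575/608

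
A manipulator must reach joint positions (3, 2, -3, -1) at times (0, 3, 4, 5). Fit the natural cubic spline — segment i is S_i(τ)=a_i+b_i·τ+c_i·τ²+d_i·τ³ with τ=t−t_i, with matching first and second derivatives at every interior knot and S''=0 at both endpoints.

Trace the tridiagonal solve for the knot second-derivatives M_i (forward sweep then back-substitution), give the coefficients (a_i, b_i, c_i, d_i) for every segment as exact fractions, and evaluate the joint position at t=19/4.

  seg 0: a=3 b=200/93 c=0 d=-77/279
  seg 1: a=2 b=-493/93 c=-77/31 d=259/93
  seg 2: a=-3 b=-178/93 c=182/31 d=-182/93
S(19/4) = -1943/992

Δ: Δ0=-1/3, Δ1=-5, Δ2=2
row 1: diag=8, rhs=-28; c'=1/8, d'=-7/2
row 2: denom=4−1·1/8=31/8; d'=(42−1·-7/2)/(31/8)=364/31
back: M2=364/31
back: M1=-7/2−1/8·364/31=-154/31
M: M0=0, M1=-154/31, M2=364/31, M3=0
seg 0: a=3, c=M0/2=0, d=(M1−M0)/(6·3)=-77/279, b=Δ0−h0·(2M0+M1)/6=200/93
seg 1: a=2, c=M1/2=-77/31, d=(M2−M1)/(6·1)=259/93, b=Δ1−h1·(2M1+M2)/6=-493/93
seg 2: a=-3, c=M2/2=182/31, d=(M3−M2)/(6·1)=-182/93, b=Δ2−h2·(2M2+M3)/6=-178/93
t_q=19/4 → seg 2, τ=3/4; S=-3+-178/93·τ+182/31·τ²+-182/93·τ³=-1943/992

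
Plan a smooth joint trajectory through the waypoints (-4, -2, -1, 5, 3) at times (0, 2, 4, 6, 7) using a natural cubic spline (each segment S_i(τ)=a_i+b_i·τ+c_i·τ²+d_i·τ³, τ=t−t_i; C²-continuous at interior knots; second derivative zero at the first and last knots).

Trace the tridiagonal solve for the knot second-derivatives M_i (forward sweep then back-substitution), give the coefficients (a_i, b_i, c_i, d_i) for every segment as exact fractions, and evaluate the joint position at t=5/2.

Δ: Δ0=1, Δ1=1/2, Δ2=3, Δ3=-2
row 1: diag=8, rhs=-3; c'=1/4, d'=-3/8
row 2: denom=8−2·1/4=15/2; d'=(15−2·-3/8)/(15/2)=21/10
row 3: denom=6−2·4/15=82/15; d'=(-30−2·21/10)/(82/15)=-513/82
back: M3=-513/82
back: M2=21/10−4/15·-513/82=309/82
back: M1=-3/8−1/4·309/82=-54/41
M: M0=0, M1=-54/41, M2=309/82, M3=-513/82, M4=0
seg 0: a=-4, c=M0/2=0, d=(M1−M0)/(6·2)=-9/82, b=Δ0−h0·(2M0+M1)/6=59/41
seg 1: a=-2, c=M1/2=-27/41, d=(M2−M1)/(6·2)=139/328, b=Δ1−h1·(2M1+M2)/6=5/41
seg 2: a=-1, c=M2/2=309/164, d=(M3−M2)/(6·2)=-137/164, b=Δ2−h2·(2M2+M3)/6=211/82
seg 3: a=5, c=M3/2=-513/164, d=(M4−M3)/(6·1)=171/164, b=Δ3−h3·(2M3+M4)/6=7/82
t_q=5/2 → seg 1, τ=1/2; S=-2+5/41·τ+-27/41·τ²+139/328·τ³=-5381/2624

  seg 0: a=-4 b=59/41 c=0 d=-9/82
  seg 1: a=-2 b=5/41 c=-27/41 d=139/328
  seg 2: a=-1 b=211/82 c=309/164 d=-137/164
  seg 3: a=5 b=7/82 c=-513/164 d=171/164
S(5/2) = -5381/2624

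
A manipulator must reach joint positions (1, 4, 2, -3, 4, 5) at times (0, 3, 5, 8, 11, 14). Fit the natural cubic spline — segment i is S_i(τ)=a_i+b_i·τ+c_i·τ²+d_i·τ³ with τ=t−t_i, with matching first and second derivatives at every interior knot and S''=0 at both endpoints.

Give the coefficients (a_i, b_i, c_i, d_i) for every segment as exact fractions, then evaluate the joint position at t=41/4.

Δ: Δ0=1, Δ1=-1, Δ2=-5/3, Δ3=7/3, Δ4=1/3
row 1: diag=10, rhs=-12; c'=1/5, d'=-6/5
row 2: denom=10−2·1/5=48/5; d'=(-4−2·-6/5)/(48/5)=-1/6
row 3: denom=12−3·5/16=177/16; d'=(24−3·-1/6)/(177/16)=392/177
row 4: denom=12−3·16/59=660/59; d'=(-12−3·392/177)/(660/59)=-5/3
back: M4=-5/3
back: M3=392/177−16/59·-5/3=8/3
back: M2=-1/6−5/16·8/3=-1
back: M1=-6/5−1/5·-1=-1
M: M0=0, M1=-1, M2=-1, M3=8/3, M4=-5/3, M5=0
seg 0: a=1, c=M0/2=0, d=(M1−M0)/(6·3)=-1/18, b=Δ0−h0·(2M0+M1)/6=3/2
seg 1: a=4, c=M1/2=-1/2, d=(M2−M1)/(6·2)=0, b=Δ1−h1·(2M1+M2)/6=0
seg 2: a=2, c=M2/2=-1/2, d=(M3−M2)/(6·3)=11/54, b=Δ2−h2·(2M2+M3)/6=-2
seg 3: a=-3, c=M3/2=4/3, d=(M4−M3)/(6·3)=-13/54, b=Δ3−h3·(2M3+M4)/6=1/2
seg 4: a=4, c=M4/2=-5/6, d=(M5−M4)/(6·3)=5/54, b=Δ4−h4·(2M4+M5)/6=2
t_q=41/4 → seg 3, τ=9/4; S=-3+1/2·τ+4/3·τ²+-13/54·τ³=273/128

  seg 0: a=1 b=3/2 c=0 d=-1/18
  seg 1: a=4 b=0 c=-1/2 d=0
  seg 2: a=2 b=-2 c=-1/2 d=11/54
  seg 3: a=-3 b=1/2 c=4/3 d=-13/54
  seg 4: a=4 b=2 c=-5/6 d=5/54
S(41/4) = 273/128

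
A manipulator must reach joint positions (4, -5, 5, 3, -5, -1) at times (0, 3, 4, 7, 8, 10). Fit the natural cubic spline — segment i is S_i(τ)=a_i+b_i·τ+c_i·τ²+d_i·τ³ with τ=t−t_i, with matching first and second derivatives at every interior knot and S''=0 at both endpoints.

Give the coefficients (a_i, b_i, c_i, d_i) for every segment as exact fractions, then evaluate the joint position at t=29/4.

Δ: Δ0=-3, Δ1=10, Δ2=-2/3, Δ3=-8, Δ4=2
row 1: diag=8, rhs=78; c'=1/8, d'=39/4
row 2: denom=8−1·1/8=63/8; d'=(-64−1·39/4)/(63/8)=-590/63
row 3: denom=8−3·8/21=48/7; d'=(-44−3·-590/63)/(48/7)=-167/72
row 4: denom=6−1·7/48=281/48; d'=(60−1·-167/72)/(281/48)=8974/843
back: M4=8974/843
back: M3=-167/72−7/48·8974/843=-1088/281
back: M2=-590/63−8/21·-1088/281=-19954/2529
back: M1=39/4−1/8·-19954/2529=27152/2529
M: M0=0, M1=27152/2529, M2=-19954/2529, M3=-1088/281, M4=8974/843, M5=0
seg 0: a=4, c=M0/2=0, d=(M1−M0)/(6·3)=13576/22761, b=Δ0−h0·(2M0+M1)/6=-21163/2529
seg 1: a=-5, c=M1/2=13576/2529, d=(M2−M1)/(6·1)=-2617/843, b=Δ1−h1·(2M1+M2)/6=19565/2529
seg 2: a=5, c=M2/2=-9977/2529, d=(M3−M2)/(6·3)=5081/22761, b=Δ2−h2·(2M2+M3)/6=23164/2529
seg 3: a=3, c=M3/2=-544/281, d=(M4−M3)/(6·1)=6119/2529, b=Δ3−h3·(2M3+M4)/6=-21455/2529
seg 4: a=-5, c=M4/2=4487/843, d=(M5−M4)/(6·2)=-4487/5058, b=Δ4−h4·(2M4+M5)/6=-12890/2529
t_q=29/4 → seg 3, τ=1/4; S=3+-21455/2529·τ+-544/281·τ²+6119/2529·τ³=42941/53952

  seg 0: a=4 b=-21163/2529 c=0 d=13576/22761
  seg 1: a=-5 b=19565/2529 c=13576/2529 d=-2617/843
  seg 2: a=5 b=23164/2529 c=-9977/2529 d=5081/22761
  seg 3: a=3 b=-21455/2529 c=-544/281 d=6119/2529
  seg 4: a=-5 b=-12890/2529 c=4487/843 d=-4487/5058
S(29/4) = 42941/53952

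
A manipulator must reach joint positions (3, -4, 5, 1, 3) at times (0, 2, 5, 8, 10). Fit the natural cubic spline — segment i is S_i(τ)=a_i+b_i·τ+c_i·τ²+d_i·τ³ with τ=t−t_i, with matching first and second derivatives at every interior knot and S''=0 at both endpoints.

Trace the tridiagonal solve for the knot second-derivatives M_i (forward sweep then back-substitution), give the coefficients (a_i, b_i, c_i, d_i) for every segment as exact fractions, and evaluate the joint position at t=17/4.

  seg 0: a=3 b=-1063/204 c=0 d=349/816
  seg 1: a=-4 b=-4/51 c=349/136 d=-1885/3672
  seg 2: a=5 b=35/24 c=-419/204 d=1375/3672
  seg 3: a=1 b=-77/102 c=179/136 d=-179/816
S(17/4) = 25829/8704

Δ: Δ0=-7/2, Δ1=3, Δ2=-4/3, Δ3=1
row 1: diag=10, rhs=39; c'=3/10, d'=39/10
row 2: denom=12−3·3/10=111/10; d'=(-26−3·39/10)/(111/10)=-377/111
row 3: denom=10−3·10/37=340/37; d'=(14−3·-377/111)/(340/37)=179/68
back: M3=179/68
back: M2=-377/111−10/37·179/68=-419/102
back: M1=39/10−3/10·-419/102=349/68
M: M0=0, M1=349/68, M2=-419/102, M3=179/68, M4=0
seg 0: a=3, c=M0/2=0, d=(M1−M0)/(6·2)=349/816, b=Δ0−h0·(2M0+M1)/6=-1063/204
seg 1: a=-4, c=M1/2=349/136, d=(M2−M1)/(6·3)=-1885/3672, b=Δ1−h1·(2M1+M2)/6=-4/51
seg 2: a=5, c=M2/2=-419/204, d=(M3−M2)/(6·3)=1375/3672, b=Δ2−h2·(2M2+M3)/6=35/24
seg 3: a=1, c=M3/2=179/136, d=(M4−M3)/(6·2)=-179/816, b=Δ3−h3·(2M3+M4)/6=-77/102
t_q=17/4 → seg 1, τ=9/4; S=-4+-4/51·τ+349/136·τ²+-1885/3672·τ³=25829/8704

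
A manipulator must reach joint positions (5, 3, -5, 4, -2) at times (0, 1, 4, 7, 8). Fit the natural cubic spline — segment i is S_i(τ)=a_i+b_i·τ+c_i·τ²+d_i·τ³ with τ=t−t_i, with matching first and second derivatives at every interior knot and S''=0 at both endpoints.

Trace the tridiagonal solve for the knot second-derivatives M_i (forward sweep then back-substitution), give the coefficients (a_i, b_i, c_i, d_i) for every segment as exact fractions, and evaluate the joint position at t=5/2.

  seg 0: a=5 b=-973/624 c=0 d=-275/624
  seg 1: a=3 b=-899/312 c=-275/208 d=2609/5616
  seg 2: a=-5 b=83/48 c=223/78 d=-4559/5616
  seg 3: a=4 b=-947/312 c=-925/208 d=925/624
S(5/2) = -4541/1664

Δ: Δ0=-2, Δ1=-8/3, Δ2=3, Δ3=-6
row 1: diag=8, rhs=-4; c'=3/8, d'=-1/2
row 2: denom=12−3·3/8=87/8; d'=(34−3·-1/2)/(87/8)=284/87
row 3: denom=8−3·8/29=208/29; d'=(-54−3·284/87)/(208/29)=-925/104
back: M3=-925/104
back: M2=284/87−8/29·-925/104=223/39
back: M1=-1/2−3/8·223/39=-275/104
M: M0=0, M1=-275/104, M2=223/39, M3=-925/104, M4=0
seg 0: a=5, c=M0/2=0, d=(M1−M0)/(6·1)=-275/624, b=Δ0−h0·(2M0+M1)/6=-973/624
seg 1: a=3, c=M1/2=-275/208, d=(M2−M1)/(6·3)=2609/5616, b=Δ1−h1·(2M1+M2)/6=-899/312
seg 2: a=-5, c=M2/2=223/78, d=(M3−M2)/(6·3)=-4559/5616, b=Δ2−h2·(2M2+M3)/6=83/48
seg 3: a=4, c=M3/2=-925/208, d=(M4−M3)/(6·1)=925/624, b=Δ3−h3·(2M3+M4)/6=-947/312
t_q=5/2 → seg 1, τ=3/2; S=3+-899/312·τ+-275/208·τ²+2609/5616·τ³=-4541/1664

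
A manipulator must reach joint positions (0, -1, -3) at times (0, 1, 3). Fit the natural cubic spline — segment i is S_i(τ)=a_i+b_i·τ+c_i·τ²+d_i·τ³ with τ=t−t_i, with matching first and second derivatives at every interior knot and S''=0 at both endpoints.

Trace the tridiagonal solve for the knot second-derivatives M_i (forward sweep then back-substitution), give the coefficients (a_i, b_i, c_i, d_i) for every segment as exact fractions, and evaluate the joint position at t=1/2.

Δ: Δ0=-1, Δ1=-1
row 1: diag=6, rhs=0; c'=1/3, d'=0
back: M1=0
M: M0=0, M1=0, M2=0
seg 0: a=0, c=M0/2=0, d=(M1−M0)/(6·1)=0, b=Δ0−h0·(2M0+M1)/6=-1
seg 1: a=-1, c=M1/2=0, d=(M2−M1)/(6·2)=0, b=Δ1−h1·(2M1+M2)/6=-1
t_q=1/2 → seg 0, τ=1/2; S=0+-1·τ+0·τ²+0·τ³=-1/2

  seg 0: a=0 b=-1 c=0 d=0
  seg 1: a=-1 b=-1 c=0 d=0
S(1/2) = -1/2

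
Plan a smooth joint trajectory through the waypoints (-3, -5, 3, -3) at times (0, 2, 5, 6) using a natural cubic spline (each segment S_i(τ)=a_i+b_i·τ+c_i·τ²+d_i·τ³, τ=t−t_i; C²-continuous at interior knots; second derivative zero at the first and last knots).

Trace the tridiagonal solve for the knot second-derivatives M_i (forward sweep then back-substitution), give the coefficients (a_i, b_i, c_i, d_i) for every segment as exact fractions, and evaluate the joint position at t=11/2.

Δ: Δ0=-1, Δ1=8/3, Δ2=-6
row 1: diag=10, rhs=22; c'=3/10, d'=11/5
row 2: denom=8−3·3/10=71/10; d'=(-52−3·11/5)/(71/10)=-586/71
back: M2=-586/71
back: M1=11/5−3/10·-586/71=332/71
M: M0=0, M1=332/71, M2=-586/71, M3=0
seg 0: a=-3, c=M0/2=0, d=(M1−M0)/(6·2)=83/213, b=Δ0−h0·(2M0+M1)/6=-545/213
seg 1: a=-5, c=M1/2=166/71, d=(M2−M1)/(6·3)=-51/71, b=Δ1−h1·(2M1+M2)/6=451/213
seg 2: a=3, c=M2/2=-293/71, d=(M3−M2)/(6·1)=293/213, b=Δ2−h2·(2M2+M3)/6=-692/213
t_q=11/2 → seg 2, τ=1/2; S=3+-692/213·τ+-293/71·τ²+293/213·τ³=293/568

  seg 0: a=-3 b=-545/213 c=0 d=83/213
  seg 1: a=-5 b=451/213 c=166/71 d=-51/71
  seg 2: a=3 b=-692/213 c=-293/71 d=293/213
S(11/2) = 293/568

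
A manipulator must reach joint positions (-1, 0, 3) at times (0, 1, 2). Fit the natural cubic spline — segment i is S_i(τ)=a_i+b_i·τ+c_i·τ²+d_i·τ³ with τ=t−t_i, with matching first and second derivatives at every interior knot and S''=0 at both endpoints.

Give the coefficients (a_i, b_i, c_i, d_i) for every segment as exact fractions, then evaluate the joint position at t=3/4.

  seg 0: a=-1 b=1/2 c=0 d=1/2
  seg 1: a=0 b=2 c=3/2 d=-1/2
S(3/4) = -53/128

Δ: Δ0=1, Δ1=3
row 1: diag=4, rhs=12; c'=1/4, d'=3
back: M1=3
M: M0=0, M1=3, M2=0
seg 0: a=-1, c=M0/2=0, d=(M1−M0)/(6·1)=1/2, b=Δ0−h0·(2M0+M1)/6=1/2
seg 1: a=0, c=M1/2=3/2, d=(M2−M1)/(6·1)=-1/2, b=Δ1−h1·(2M1+M2)/6=2
t_q=3/4 → seg 0, τ=3/4; S=-1+1/2·τ+0·τ²+1/2·τ³=-53/128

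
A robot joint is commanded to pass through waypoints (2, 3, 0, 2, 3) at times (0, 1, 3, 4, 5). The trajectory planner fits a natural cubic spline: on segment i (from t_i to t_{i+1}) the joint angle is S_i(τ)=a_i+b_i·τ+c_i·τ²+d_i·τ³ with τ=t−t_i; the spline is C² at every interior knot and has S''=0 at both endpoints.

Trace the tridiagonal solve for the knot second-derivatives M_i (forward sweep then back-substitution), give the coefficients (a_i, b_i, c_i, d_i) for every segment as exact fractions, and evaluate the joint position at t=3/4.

Δ: Δ0=1, Δ1=-3/2, Δ2=2, Δ3=1
row 1: diag=6, rhs=-15; c'=1/3, d'=-5/2
row 2: denom=6−2·1/3=16/3; d'=(21−2·-5/2)/(16/3)=39/8
row 3: denom=4−1·3/16=61/16; d'=(-6−1·39/8)/(61/16)=-174/61
back: M3=-174/61
back: M2=39/8−3/16·-174/61=330/61
back: M1=-5/2−1/3·330/61=-525/122
M: M0=0, M1=-525/122, M2=330/61, M3=-174/61, M4=0
seg 0: a=2, c=M0/2=0, d=(M1−M0)/(6·1)=-175/244, b=Δ0−h0·(2M0+M1)/6=419/244
seg 1: a=3, c=M1/2=-525/244, d=(M2−M1)/(6·2)=395/488, b=Δ1−h1·(2M1+M2)/6=-53/122
seg 2: a=0, c=M2/2=165/61, d=(M3−M2)/(6·1)=-84/61, b=Δ2−h2·(2M2+M3)/6=41/61
seg 3: a=2, c=M3/2=-87/61, d=(M4−M3)/(6·1)=29/61, b=Δ3−h3·(2M3+M4)/6=119/61
t_q=3/4 → seg 0, τ=3/4; S=2+419/244·τ+0·τ²+-175/244·τ³=46619/15616

  seg 0: a=2 b=419/244 c=0 d=-175/244
  seg 1: a=3 b=-53/122 c=-525/244 d=395/488
  seg 2: a=0 b=41/61 c=165/61 d=-84/61
  seg 3: a=2 b=119/61 c=-87/61 d=29/61
S(3/4) = 46619/15616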